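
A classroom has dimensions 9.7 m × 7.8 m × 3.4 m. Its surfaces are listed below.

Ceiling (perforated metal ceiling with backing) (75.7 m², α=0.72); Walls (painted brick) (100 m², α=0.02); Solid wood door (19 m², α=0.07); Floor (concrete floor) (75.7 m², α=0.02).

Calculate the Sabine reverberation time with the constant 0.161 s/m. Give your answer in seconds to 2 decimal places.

0.70 seconds

Equivalent absorption area: A = 75.7·0.72 + 100·0.02 + 19·0.07 + 75.7·0.02 = 59.348 m².
Volume V = 9.7 × 7.8 × 3.4 = 257.244 m³.
T = 0.161 V/A = 0.161·257.244/59.348 = 0.70 s.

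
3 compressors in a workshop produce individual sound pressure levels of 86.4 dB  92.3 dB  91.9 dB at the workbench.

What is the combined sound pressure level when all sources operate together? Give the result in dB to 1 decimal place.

Converting to relative power and adding: 10^(86.4/10) + 10^(92.3/10) + 10^(91.9/10) = 3.684e+09.
Combined level = 10 log₁₀(3.684e+09) = 95.7 dB.

95.7 dB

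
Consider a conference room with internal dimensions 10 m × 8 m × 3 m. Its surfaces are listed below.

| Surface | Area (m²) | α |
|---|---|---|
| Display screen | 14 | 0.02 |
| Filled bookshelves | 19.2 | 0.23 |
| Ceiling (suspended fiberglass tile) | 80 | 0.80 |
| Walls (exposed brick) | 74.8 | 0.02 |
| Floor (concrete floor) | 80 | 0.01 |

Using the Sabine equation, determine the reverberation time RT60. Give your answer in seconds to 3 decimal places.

0.544 s

Total absorption A = 14·0.02 + 19.2·0.23 + 80·0.80 + 74.8·0.02 + 80·0.01
  = 0.280 + 4.416 + 64.000 + 1.496 + 0.800 = 70.992 m² sabins.
Volume V = 10 × 8 × 3 = 240 m³.
Sabine: RT60 = 0.161 × 240 / 70.992 = 0.544 s.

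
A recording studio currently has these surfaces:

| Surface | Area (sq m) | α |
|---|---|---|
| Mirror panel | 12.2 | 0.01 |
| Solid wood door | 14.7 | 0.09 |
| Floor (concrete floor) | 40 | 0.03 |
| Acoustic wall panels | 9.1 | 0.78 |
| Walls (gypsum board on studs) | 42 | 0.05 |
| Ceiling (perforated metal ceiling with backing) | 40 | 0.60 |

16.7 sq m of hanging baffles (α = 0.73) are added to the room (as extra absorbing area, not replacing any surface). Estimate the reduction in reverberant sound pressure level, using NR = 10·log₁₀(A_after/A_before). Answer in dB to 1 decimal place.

Summing Sᵢαᵢ: 0.122 + 1.323 + 1.200 + 7.098 + 2.100 + 24.000 → A_before = 35.843 sabins.
Added absorption = 16.7 × 0.73 = 12.191 sabins.
A_after = 35.843 + 12.191 = 48.034 sabins.
Reduction = 10 log₁₀(A_after/A_before) = 10 log₁₀(1.3401) = 1.3 dB.

1.3 dB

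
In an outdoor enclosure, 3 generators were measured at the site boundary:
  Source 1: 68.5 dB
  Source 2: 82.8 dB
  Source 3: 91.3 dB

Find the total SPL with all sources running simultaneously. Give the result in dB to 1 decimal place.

91.9 dB

Σ 10^(Lᵢ/10) = 1.547e+09.
L_total = 10·log₁₀(1.547e+09) = 91.9 dB.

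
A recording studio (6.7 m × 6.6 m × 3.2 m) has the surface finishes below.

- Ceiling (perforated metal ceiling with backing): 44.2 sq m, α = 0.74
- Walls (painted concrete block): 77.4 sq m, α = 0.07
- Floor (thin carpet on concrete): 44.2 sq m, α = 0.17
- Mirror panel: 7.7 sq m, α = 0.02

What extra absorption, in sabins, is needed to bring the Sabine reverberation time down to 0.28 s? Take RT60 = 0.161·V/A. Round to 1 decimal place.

35.6 sabins

Equivalent absorption area: A₁ = 44.2·0.74 + 77.4·0.07 + 44.2·0.17 + 7.7·0.02 = 45.794 sq m.
V = 141.504 m³. Required absorption A₂ = 0.161 × 141.504 / 0.28 = 81.365 sabins.
Shortfall: 81.365 − 45.794 = 35.6 sabins.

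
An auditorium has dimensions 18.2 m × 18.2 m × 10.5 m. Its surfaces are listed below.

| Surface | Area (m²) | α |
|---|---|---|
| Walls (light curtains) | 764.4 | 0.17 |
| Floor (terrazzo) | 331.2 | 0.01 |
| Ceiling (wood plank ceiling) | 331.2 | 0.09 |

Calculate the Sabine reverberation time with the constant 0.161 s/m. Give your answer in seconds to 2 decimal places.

Total absorption A = 764.4×0.17 + 331.2×0.01 + 331.2×0.09
  = 129.948 + 3.312 + 29.808 = 163.068 m² sabins.
V = 18.2·18.2·10.5 = 3478.02 m³.
Sabine: RT60 = 0.161 × 3478.02 / 163.068 = 3.43 s.

3.43 sec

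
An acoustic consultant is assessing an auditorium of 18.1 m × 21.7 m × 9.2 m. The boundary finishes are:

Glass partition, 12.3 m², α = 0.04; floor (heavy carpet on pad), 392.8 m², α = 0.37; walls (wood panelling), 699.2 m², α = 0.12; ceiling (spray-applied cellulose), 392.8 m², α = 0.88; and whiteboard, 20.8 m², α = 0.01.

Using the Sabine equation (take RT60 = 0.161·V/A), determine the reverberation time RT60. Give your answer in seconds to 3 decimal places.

Summing Sᵢαᵢ: 0.492 + 145.336 + 83.904 + 345.664 + 0.208 → A = 575.604 sabins.
Volume V = 18.1 × 21.7 × 9.2 = 3613.484 m³.
T = 0.161 V/A = 0.161·3613.484/575.604 = 1.011 s.

1.011 s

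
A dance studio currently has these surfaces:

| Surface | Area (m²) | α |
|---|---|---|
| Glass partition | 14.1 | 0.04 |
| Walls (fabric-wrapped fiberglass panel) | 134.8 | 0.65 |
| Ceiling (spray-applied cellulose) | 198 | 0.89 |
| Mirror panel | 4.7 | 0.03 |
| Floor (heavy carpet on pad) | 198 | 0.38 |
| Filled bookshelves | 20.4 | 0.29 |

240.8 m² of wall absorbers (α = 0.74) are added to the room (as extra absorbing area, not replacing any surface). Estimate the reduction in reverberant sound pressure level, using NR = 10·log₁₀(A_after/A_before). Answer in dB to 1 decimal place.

Equivalent absorption area: A_before = 14.1×0.04 + 134.8×0.65 + 198×0.89 + 4.7×0.03 + 198×0.38 + 20.4×0.29 = 345.701 m².
Added absorption = 240.8 × 0.74 = 178.192 sabins.
New total A_after = 523.893 sabins.
Reduction = 10 log₁₀(A_after/A_before) = 10 log₁₀(1.5155) = 1.8 dB.

1.8 dB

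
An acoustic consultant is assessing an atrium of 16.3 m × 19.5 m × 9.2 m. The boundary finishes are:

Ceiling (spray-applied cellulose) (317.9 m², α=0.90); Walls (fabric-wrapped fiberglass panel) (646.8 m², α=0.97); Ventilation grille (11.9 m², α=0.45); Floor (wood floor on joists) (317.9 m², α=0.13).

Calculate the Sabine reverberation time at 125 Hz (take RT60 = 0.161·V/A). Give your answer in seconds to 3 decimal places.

Summing Sᵢαᵢ: 286.110 + 627.396 + 5.355 + 41.327 → A = 960.188 sabins.
V = 16.3·19.5·9.2 = 2924.22 m³.
Sabine: RT60 = 0.161 × 2924.22 / 960.188 = 0.490 s.

0.490 seconds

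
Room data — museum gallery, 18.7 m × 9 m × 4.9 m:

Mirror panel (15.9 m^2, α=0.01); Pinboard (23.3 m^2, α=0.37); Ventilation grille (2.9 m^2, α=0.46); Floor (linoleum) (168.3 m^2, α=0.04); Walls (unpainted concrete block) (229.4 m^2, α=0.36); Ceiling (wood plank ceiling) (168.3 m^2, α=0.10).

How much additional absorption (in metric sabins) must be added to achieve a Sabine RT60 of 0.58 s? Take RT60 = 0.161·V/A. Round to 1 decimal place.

Summing Sᵢαᵢ: 0.159 + 8.621 + 1.334 + 6.732 + 82.584 + 16.830 → A₁ = 116.260 sabins.
Target A₂ = 0.161·824.67/0.58 = 228.917 sabins (V = 824.67 m³).
ΔA = A₂ − A₁ = 228.917 − 116.260 = 112.7 sabins.

112.7 sabins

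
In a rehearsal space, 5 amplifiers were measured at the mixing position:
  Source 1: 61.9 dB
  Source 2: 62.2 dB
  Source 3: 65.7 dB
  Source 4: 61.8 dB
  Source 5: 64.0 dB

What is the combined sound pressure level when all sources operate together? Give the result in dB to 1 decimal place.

Sum in the linear (power) domain: Σ 10^(Lᵢ/10) = 10^(61.9/10) + 10^(62.2/10) + 10^(65.7/10) + 10^(61.8/10) + 10^(64.0/10) = 1.095e+07.
Combined level = 10 log₁₀(1.095e+07) = 70.4 dB.

70.4 dB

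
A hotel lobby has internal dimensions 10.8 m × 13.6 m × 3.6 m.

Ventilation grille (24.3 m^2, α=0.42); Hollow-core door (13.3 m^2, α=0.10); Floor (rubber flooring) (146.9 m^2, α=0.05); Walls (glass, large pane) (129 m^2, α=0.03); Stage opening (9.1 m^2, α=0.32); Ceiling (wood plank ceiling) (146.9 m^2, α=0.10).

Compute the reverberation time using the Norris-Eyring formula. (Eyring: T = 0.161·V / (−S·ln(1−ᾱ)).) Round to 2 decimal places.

2.02 seconds

Total surface area S = 24.3 + 13.3 + 146.9 + 129 + 9.1 + 146.9 = 469.5 m^2.
Absorption A = 24.3×0.42 + 13.3×0.10 + 146.9×0.05 + 129×0.03 + 9.1×0.32 + 146.9×0.10 = 40.353 sabins.
ᾱ = 40.353 / 469.5 = 0.0859.
−S·ln(1−ᾱ) = −469.5 × ln(1 − 0.0859) = 42.168.
V = 10.8 × 13.6 × 3.6 = 528.768 m³.
RT60 = 0.161 × 528.768 / 42.168 = 2.02 s.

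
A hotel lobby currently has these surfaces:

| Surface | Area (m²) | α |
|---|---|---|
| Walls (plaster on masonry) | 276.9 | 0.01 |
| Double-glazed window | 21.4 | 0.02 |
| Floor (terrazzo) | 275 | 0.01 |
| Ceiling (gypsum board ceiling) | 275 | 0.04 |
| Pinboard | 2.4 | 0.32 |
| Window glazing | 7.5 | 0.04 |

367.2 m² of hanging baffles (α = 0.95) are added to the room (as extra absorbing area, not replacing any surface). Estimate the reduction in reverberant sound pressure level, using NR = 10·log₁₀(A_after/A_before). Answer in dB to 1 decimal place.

13.1 dB

Summing Sᵢαᵢ: 2.769 + 0.428 + 2.750 + 11.000 + 0.768 + 0.300 → A_before = 18.015 sabins.
Added absorption = 367.2 × 0.95 = 348.840 sabins.
New total A_after = 366.855 sabins.
Reduction = 10 log₁₀(A_after/A_before) = 10 log₁₀(20.3639) = 13.1 dB.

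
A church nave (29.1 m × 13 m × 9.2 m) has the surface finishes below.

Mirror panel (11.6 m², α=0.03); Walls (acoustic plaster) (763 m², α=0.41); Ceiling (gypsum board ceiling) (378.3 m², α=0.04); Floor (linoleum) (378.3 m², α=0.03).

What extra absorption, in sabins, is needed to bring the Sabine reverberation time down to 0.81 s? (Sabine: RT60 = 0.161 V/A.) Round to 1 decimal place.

352.1 sabins

Summing Sᵢαᵢ: 0.348 + 312.830 + 15.132 + 11.349 → A₁ = 339.659 sabins.
Target A₂ = 0.161·3480.36/0.81 = 691.775 sabins (V = 3480.36 m³).
ΔA = A₂ − A₁ = 691.775 − 339.659 = 352.1 sabins.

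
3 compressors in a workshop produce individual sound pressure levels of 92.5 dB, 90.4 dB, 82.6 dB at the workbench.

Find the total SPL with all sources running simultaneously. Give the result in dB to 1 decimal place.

Sum in the linear (power) domain: Σ 10^(Lᵢ/10) = 10^(92.5/10) + 10^(90.4/10) + 10^(82.6/10) = 3.057e+09.
Combined level = 10 log₁₀(3.057e+09) = 94.9 dB.

94.9 dB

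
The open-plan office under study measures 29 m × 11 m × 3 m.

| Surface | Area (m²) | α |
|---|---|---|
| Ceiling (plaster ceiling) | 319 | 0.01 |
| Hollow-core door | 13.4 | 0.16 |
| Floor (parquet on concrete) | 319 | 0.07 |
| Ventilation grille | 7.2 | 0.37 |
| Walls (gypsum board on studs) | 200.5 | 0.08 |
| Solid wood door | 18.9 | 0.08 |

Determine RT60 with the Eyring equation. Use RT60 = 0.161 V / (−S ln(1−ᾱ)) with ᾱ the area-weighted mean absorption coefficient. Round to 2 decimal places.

3.13 s

Total surface area S = 319 + 13.4 + 319 + 7.2 + 200.5 + 18.9 = 878.0 m².
Absorption A = 319×0.01 + 13.4×0.16 + 319×0.07 + 7.2×0.37 + 200.5×0.08 + 18.9×0.08 = 47.880 sabins.
ᾱ = 47.880 / 878.0 = 0.0545.
−S·ln(1−ᾱ) = −878.0 × ln(1 − 0.0545) = 49.204.
V = 29 × 11 × 3 = 957 m³.
T = 0.161·V/[−S·ln(1−ᾱ)] = 0.161·957/49.204 = 3.13 s.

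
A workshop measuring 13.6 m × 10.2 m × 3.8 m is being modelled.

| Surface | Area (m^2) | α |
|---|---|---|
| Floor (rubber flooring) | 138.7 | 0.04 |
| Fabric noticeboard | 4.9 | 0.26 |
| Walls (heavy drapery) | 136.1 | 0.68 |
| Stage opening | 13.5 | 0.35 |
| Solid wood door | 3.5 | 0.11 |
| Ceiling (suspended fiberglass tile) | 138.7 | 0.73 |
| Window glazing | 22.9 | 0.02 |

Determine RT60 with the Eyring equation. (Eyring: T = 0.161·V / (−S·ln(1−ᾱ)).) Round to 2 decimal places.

S = Σ Sᵢ = 458.3 m^2.
Σ(Sᵢαᵢ) = 138.7×0.04 + 4.9×0.26 + 136.1×0.68 + 13.5×0.35 + 3.5×0.11 + 138.7×0.73 + 22.9×0.02 = 206.189.
Mean coefficient ᾱ = A/S = 0.4499.
−S·ln(1−ᾱ) = −458.3 × ln(1 − 0.4499) = 273.905.
V = 13.6 × 10.2 × 3.8 = 527.136 m³.
T = 0.161·V/[−S·ln(1−ᾱ)] = 0.161·527.136/273.905 = 0.31 s.

0.31 seconds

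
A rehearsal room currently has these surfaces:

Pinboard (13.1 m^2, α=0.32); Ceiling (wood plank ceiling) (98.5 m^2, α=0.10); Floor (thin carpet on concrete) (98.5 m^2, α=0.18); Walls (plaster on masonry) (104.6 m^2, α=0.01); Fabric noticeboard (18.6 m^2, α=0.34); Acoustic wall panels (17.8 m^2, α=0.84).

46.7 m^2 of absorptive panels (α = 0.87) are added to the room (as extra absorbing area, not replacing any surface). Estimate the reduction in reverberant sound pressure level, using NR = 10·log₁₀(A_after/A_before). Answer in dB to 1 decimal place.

Equivalent absorption area: A_before = 13.1×0.32 + 98.5×0.10 + 98.5×0.18 + 104.6×0.01 + 18.6×0.34 + 17.8×0.84 = 54.094 m^2.
Added absorption = 46.7 × 0.87 = 40.629 sabins.
New total A_after = 94.723 sabins.
Reduction = 10 log₁₀(A_after/A_before) = 10 log₁₀(1.7511) = 2.4 dB.

2.4 dB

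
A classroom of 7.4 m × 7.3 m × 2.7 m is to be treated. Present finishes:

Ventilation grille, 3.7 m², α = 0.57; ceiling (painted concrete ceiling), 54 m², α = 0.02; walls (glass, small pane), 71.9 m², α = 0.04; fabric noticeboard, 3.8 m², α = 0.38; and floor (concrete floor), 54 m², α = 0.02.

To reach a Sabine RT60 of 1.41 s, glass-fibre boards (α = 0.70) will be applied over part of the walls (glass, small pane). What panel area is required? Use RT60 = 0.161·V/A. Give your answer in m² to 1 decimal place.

12.2

Total absorption A₁ = 3.7*0.57 + 54*0.02 + 71.9*0.04 + 3.8*0.38 + 54*0.02
  = 2.109 + 1.080 + 2.876 + 1.444 + 1.080 = 8.589 m² sabins.
Required A₂ = 0.161·145.854/1.41 = 16.654 sabins.
Absorption to add: 16.654 − 8.589 = 8.065 sabins.
Net gain per m²: Δα = 0.70 − 0.04 = 0.66.
Area = ΔA/Δα = 8.065/0.66 = 12.2 m².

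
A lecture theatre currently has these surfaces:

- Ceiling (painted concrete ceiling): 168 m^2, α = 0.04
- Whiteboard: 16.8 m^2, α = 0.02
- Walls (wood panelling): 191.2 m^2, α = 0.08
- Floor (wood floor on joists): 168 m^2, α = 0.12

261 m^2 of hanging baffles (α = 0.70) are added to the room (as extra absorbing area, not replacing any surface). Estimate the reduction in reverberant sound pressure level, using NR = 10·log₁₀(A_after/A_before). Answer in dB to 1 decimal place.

7.2 dB

Equivalent absorption area: A_before = 168*0.04 + 16.8*0.02 + 191.2*0.08 + 168*0.12 = 42.512 m^2.
Treatment contributes 261·0.70 = 182.700 sabins.
A_after = 42.512 + 182.700 = 225.212 sabins.
Reduction = 10 log₁₀(A_after/A_before) = 10 log₁₀(5.2976) = 7.2 dB.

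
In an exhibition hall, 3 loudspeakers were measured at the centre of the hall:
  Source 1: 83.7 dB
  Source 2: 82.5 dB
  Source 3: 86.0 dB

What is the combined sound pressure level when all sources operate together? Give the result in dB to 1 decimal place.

89.1 dB

Sum in the linear (power) domain: Σ 10^(Lᵢ/10) = 10^(83.7/10) + 10^(82.5/10) + 10^(86.0/10) = 8.104e+08.
Combined level = 10 log₁₀(8.104e+08) = 89.1 dB.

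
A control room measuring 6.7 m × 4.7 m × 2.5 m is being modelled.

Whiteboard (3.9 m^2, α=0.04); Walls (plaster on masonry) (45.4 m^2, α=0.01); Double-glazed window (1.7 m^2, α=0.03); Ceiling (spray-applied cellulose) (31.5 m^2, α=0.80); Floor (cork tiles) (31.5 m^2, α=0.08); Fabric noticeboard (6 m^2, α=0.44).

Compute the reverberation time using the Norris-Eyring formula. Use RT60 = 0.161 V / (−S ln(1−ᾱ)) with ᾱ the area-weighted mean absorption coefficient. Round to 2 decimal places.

Total surface area S = 3.9 + 45.4 + 1.7 + 31.5 + 31.5 + 6 = 120.0 m^2.
Absorption A = 3.9·0.04 + 45.4·0.01 + 1.7·0.03 + 31.5·0.80 + 31.5·0.08 + 6·0.44 = 31.021 sabins.
ᾱ = 31.021 / 120.0 = 0.2585.
−S·ln(1−ᾱ) = −120.0 × ln(1 − 0.2585) = 35.890.
V = 6.7 × 4.7 × 2.5 = 78.725 m³.
RT60 = 0.161 × 78.725 / 35.890 = 0.35 s.

0.35 s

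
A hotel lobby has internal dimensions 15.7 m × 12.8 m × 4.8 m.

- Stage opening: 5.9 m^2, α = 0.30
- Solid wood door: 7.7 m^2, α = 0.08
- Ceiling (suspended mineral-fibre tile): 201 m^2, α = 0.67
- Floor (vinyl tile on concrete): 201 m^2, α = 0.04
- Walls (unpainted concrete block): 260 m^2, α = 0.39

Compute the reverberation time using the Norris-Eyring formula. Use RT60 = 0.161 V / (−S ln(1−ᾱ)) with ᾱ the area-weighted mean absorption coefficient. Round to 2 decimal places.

0.51 seconds

S = Σ Sᵢ = 675.6 m^2.
Absorption A = 5.9·0.30 + 7.7·0.08 + 201·0.67 + 201·0.04 + 260·0.39 = 246.496 sabins.
ᾱ = 246.496 / 675.6 = 0.3649.
−S·ln(1−ᾱ) = −675.6 × ln(1 − 0.3649) = 306.704.
V = 15.7 × 12.8 × 4.8 = 964.608 m³.
T = 0.161·V/[−S·ln(1−ᾱ)] = 0.161·964.608/306.704 = 0.51 s.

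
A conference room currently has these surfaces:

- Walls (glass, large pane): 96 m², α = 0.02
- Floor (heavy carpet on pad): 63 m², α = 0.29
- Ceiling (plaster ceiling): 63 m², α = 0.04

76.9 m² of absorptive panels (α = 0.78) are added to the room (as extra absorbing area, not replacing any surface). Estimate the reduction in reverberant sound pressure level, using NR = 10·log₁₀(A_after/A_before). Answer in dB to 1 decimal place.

5.6 dB

Total absorption A_before = 96×0.02 + 63×0.29 + 63×0.04
  = 1.920 + 18.270 + 2.520 = 22.710 m² sabins.
Added absorption = 76.9 × 0.78 = 59.982 sabins.
A_after = 22.710 + 59.982 = 82.692 sabins.
NR = 10·log₁₀(82.692/22.710) = 5.6 dB.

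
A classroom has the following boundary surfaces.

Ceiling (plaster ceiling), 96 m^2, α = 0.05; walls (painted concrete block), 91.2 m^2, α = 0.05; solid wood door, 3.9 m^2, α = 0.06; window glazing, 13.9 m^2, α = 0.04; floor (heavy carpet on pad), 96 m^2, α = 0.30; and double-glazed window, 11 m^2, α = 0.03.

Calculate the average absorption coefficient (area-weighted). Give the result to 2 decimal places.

0.13

Total surface area S = 312.0 m^2.
A = 96*0.05 + 91.2*0.05 + 3.9*0.06 + 13.9*0.04 + 96*0.30 + 11*0.03 = 39.280 sabins.
ᾱ = 39.280 / 312.0 = 0.13.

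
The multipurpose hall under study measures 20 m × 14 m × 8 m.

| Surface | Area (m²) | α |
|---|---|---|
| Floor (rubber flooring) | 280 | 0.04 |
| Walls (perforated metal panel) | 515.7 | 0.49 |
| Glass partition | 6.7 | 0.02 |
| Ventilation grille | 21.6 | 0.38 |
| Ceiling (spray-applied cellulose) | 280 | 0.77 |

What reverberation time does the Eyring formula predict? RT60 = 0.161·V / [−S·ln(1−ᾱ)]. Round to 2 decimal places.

0.56 seconds

S = Σ Sᵢ = 1104.0 m².
Absorption A = 280·0.04 + 515.7·0.49 + 6.7·0.02 + 21.6·0.38 + 280·0.77 = 487.835 sabins.
ᾱ = 487.835 / 1104.0 = 0.4419.
−S·ln(1−ᾱ) = −1104.0 × ln(1 − 0.4419) = 643.872.
V = 20 × 14 × 8 = 2240 m³.
RT60 = 0.161 × 2240 / 643.872 = 0.56 s.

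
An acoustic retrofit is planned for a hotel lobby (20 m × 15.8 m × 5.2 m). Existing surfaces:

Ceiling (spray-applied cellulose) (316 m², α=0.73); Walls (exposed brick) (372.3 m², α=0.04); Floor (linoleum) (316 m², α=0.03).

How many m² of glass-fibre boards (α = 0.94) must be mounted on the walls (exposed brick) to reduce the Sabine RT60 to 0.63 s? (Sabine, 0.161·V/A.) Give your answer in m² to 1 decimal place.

183.2

Equivalent absorption area: A₁ = 316*0.73 + 372.3*0.04 + 316*0.03 = 255.052 m².
V = 1643.2 m³. Target absorption A₂ = 0.161 × 1643.2 / 0.63 = 419.929 sabins.
ΔA needed = 419.929 − 255.052 = 164.877 sabins.
Net gain per m²: Δα = 0.94 − 0.04 = 0.90.
Area = ΔA/Δα = 164.877/0.90 = 183.2 m².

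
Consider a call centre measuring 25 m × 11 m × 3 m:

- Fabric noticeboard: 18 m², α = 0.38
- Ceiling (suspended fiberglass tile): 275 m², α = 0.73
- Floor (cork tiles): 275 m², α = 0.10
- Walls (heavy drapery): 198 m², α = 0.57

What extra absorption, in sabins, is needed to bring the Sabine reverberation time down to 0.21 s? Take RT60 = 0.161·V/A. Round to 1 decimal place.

284.6 sabins

A₁ = Σ Sᵢαᵢ = 18·0.38 + 275·0.73 + 275·0.10 + 198·0.57 = 347.950 sabins.
V = 825 m³. Required absorption A₂ = 0.161 × 825 / 0.21 = 632.500 sabins.
Shortfall: 632.500 − 347.950 = 284.6 sabins.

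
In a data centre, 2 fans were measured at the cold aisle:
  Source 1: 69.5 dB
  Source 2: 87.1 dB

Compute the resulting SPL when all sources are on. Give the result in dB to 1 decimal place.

87.2 dB

Converting to relative power and adding: 10^(69.5/10) + 10^(87.1/10) = 5.218e+08.
Combined level = 10 log₁₀(5.218e+08) = 87.2 dB.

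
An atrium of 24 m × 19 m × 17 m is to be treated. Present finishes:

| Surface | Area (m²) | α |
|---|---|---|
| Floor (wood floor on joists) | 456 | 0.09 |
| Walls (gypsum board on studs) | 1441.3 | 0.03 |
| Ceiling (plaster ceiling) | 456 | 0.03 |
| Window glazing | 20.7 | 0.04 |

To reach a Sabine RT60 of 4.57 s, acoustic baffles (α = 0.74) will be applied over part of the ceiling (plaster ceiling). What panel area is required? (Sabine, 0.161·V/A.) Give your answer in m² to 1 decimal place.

245.5

Summing Sᵢαᵢ: 41.040 + 43.239 + 13.680 + 0.828 → A₁ = 98.787 sabins.
V = 7752 m³. Target absorption A₂ = 0.161 × 7752 / 4.57 = 273.101 sabins.
Absorption to add: 273.101 − 98.787 = 174.314 sabins.
Each m² of panel replacing the ceiling (plaster ceiling) adds (0.74 − 0.03) = 0.71 sabins.
Area = ΔA/Δα = 174.314/0.71 = 245.5 m².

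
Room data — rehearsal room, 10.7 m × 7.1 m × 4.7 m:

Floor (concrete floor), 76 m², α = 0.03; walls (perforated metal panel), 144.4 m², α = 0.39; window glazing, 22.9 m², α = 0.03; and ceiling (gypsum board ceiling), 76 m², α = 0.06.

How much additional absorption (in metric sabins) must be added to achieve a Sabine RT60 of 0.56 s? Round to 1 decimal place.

A₁ = Σ Sᵢαᵢ = 76*0.03 + 144.4*0.39 + 22.9*0.03 + 76*0.06 = 63.843 sabins.
Target A₂ = 0.161·357.059/0.56 = 102.654 sabins (V = 357.059 m³).
ΔA = A₂ − A₁ = 102.654 − 63.843 = 38.8 sabins.

38.8 sabins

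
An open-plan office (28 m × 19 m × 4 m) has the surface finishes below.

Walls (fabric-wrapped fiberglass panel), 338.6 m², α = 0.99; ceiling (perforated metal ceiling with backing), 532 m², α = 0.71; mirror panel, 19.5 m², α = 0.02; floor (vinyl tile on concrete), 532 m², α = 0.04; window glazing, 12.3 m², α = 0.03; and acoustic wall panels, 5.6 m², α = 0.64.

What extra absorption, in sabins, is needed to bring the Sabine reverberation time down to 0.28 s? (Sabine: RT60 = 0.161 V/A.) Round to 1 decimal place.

Equivalent absorption area: A₁ = 338.6·0.99 + 532·0.71 + 19.5·0.02 + 532·0.04 + 12.3·0.03 + 5.6·0.64 = 738.557 m².
V = 2128 m³. Required absorption A₂ = 0.161 × 2128 / 0.28 = 1223.600 sabins.
ΔA = A₂ − A₁ = 1223.600 − 738.557 = 485.0 sabins.

485.0 sabins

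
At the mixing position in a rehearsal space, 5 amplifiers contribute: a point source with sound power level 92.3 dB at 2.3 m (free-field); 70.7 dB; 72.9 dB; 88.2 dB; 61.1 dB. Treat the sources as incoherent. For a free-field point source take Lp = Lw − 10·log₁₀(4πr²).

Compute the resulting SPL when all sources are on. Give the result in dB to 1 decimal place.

Source at 2.3 m: Lp = 92.3 − 10·log₁₀(4π·2.3²) = 92.3 − 10·log₁₀(66.476) = 74.1 dB.
Σ 10^(Lᵢ/10) = 7.189e+08.
L_total = 10·log₁₀(7.189e+08) = 88.6 dB.

88.6 dB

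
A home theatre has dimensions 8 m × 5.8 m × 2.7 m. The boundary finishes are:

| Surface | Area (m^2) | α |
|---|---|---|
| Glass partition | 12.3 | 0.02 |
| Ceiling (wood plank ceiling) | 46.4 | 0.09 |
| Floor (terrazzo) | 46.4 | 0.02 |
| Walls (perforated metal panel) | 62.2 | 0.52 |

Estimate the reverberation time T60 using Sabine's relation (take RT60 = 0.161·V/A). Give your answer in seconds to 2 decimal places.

0.54 sec

Total absorption A = 12.3*0.02 + 46.4*0.09 + 46.4*0.02 + 62.2*0.52
  = 0.246 + 4.176 + 0.928 + 32.344 = 37.694 m^2 sabins.
V = 8·5.8·2.7 = 125.28 m³.
RT60 = 0.161 · V / A = 0.161 × 125.28 / 37.694 = 0.54 s.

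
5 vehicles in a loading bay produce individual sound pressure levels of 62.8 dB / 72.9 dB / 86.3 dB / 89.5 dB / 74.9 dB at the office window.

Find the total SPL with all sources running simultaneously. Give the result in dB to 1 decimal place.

Converting to relative power and adding: 10^(62.8/10) + 10^(72.9/10) + 10^(86.3/10) + 10^(89.5/10) + 10^(74.9/10) = 1.37e+09.
L_total = 10·log₁₀(1.37e+09) = 91.4 dB.

91.4 dB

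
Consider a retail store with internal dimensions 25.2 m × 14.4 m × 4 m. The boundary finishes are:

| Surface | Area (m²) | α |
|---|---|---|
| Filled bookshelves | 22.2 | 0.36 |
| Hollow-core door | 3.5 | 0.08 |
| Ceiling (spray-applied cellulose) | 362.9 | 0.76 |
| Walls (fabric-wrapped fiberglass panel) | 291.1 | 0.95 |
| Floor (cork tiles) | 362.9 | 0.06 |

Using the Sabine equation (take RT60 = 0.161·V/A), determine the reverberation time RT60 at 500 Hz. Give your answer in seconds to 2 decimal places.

0.40 s

Summing Sᵢαᵢ: 7.992 + 0.280 + 275.804 + 276.545 + 21.774 → A = 582.395 sabins.
Room volume: 1451.52 m³.
Sabine: RT60 = 0.161 × 1451.52 / 582.395 = 0.40 s.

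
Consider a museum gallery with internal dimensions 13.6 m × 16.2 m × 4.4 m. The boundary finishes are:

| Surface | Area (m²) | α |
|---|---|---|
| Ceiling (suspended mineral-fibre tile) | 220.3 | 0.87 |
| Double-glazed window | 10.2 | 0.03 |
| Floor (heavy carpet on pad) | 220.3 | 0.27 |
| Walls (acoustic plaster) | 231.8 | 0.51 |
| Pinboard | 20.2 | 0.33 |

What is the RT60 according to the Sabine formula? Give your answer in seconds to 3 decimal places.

0.415 sec

A = Σ Sᵢαᵢ = 220.3*0.87 + 10.2*0.03 + 220.3*0.27 + 231.8*0.51 + 20.2*0.33 = 376.332 sabins.
V = 13.6·16.2·4.4 = 969.408 m³.
RT60 = 0.161 · V / A = 0.161 × 969.408 / 376.332 = 0.415 s.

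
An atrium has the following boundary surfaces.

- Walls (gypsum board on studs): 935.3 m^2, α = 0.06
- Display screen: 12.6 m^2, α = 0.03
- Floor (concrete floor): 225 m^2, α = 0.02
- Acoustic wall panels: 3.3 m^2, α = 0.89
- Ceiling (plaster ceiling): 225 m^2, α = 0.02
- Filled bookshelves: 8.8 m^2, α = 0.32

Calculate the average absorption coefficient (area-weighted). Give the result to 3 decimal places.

0.051

S = Σ Sᵢ = 935.3 + 12.6 + 225 + 3.3 + 225 + 8.8 = 1410.0 m^2.
Σ(Sᵢαᵢ) = 935.3*0.06 + 12.6*0.03 + 225*0.02 + 3.3*0.89 + 225*0.02 + 8.8*0.32 = 71.249.
ᾱ = 71.249 / 1410.0 = 0.051.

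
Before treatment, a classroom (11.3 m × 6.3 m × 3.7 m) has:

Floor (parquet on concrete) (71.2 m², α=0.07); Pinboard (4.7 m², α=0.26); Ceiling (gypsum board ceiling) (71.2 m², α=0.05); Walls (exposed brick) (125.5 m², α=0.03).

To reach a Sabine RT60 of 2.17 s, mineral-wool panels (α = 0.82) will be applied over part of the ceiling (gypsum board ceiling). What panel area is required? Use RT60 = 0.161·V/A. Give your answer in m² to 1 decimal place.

7.8

Total absorption A₁ = 71.2·0.07 + 4.7·0.26 + 71.2·0.05 + 125.5·0.03
  = 4.984 + 1.222 + 3.560 + 3.765 = 13.531 m² sabins.
V = 263.403 m³. Target absorption A₂ = 0.161 × 263.403 / 2.17 = 19.543 sabins.
Absorption to add: 19.543 − 13.531 = 6.012 sabins.
Net gain per m²: Δα = 0.82 − 0.05 = 0.77.
Area = ΔA/Δα = 6.012/0.77 = 7.8 m².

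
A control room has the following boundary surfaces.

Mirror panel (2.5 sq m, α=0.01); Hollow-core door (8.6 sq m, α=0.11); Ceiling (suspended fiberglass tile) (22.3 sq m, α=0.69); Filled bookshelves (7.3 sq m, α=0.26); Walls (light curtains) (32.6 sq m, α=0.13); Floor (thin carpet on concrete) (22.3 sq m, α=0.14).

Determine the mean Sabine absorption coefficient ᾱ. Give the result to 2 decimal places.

0.27

S = Σ Sᵢ = 2.5 + 8.6 + 22.3 + 7.3 + 32.6 + 22.3 = 95.6 sq m.
Σ(Sᵢαᵢ) = 2.5·0.01 + 8.6·0.11 + 22.3·0.69 + 7.3·0.26 + 32.6·0.13 + 22.3·0.14 = 25.616.
ᾱ = 25.616 / 95.6 = 0.27.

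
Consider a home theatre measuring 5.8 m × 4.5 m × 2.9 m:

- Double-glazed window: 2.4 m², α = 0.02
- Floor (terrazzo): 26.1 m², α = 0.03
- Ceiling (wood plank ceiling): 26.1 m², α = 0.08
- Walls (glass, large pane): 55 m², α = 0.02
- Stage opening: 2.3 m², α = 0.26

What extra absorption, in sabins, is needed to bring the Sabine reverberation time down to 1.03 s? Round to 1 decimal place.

7.2 sabins

A₁ = Σ Sᵢαᵢ = 2.4×0.02 + 26.1×0.03 + 26.1×0.08 + 55×0.02 + 2.3×0.26 = 4.617 sabins.
V = 75.69 m³. Required absorption A₂ = 0.161 × 75.69 / 1.03 = 11.831 sabins.
Shortfall: 11.831 − 4.617 = 7.2 sabins.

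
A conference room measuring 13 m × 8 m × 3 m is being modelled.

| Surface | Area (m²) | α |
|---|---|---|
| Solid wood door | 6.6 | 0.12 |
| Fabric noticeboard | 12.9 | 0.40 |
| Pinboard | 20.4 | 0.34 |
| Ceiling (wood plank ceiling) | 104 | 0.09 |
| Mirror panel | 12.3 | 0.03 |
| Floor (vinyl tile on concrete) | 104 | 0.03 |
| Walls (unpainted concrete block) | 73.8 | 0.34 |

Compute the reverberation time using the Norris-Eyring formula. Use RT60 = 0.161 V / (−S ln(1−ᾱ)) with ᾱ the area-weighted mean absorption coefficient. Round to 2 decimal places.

Total surface area S = 6.6 + 12.9 + 20.4 + 104 + 12.3 + 104 + 73.8 = 334.0 m².
Absorption A = 6.6×0.12 + 12.9×0.40 + 20.4×0.34 + 104×0.09 + 12.3×0.03 + 104×0.03 + 73.8×0.34 = 50.829 sabins.
ᾱ = 50.829 / 334.0 = 0.1522.
−S·ln(1−ᾱ) = −334.0 × ln(1 − 0.1522) = 55.147.
V = 13 × 8 × 3 = 312 m³.
RT60 = 0.161 × 312 / 55.147 = 0.91 s.

0.91 s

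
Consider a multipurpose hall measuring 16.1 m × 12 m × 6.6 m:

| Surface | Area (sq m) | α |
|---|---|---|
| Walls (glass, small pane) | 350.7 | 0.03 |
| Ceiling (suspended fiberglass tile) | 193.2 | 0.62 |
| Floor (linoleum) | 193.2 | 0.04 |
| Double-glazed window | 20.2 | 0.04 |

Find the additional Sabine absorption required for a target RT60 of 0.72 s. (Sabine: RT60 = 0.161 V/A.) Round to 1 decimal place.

Equivalent absorption area: A₁ = 350.7×0.03 + 193.2×0.62 + 193.2×0.04 + 20.2×0.04 = 138.841 sq m.
Target A₂ = 0.161·1275.12/0.72 = 285.131 sabins (V = 1275.12 m³).
Shortfall: 285.131 − 138.841 = 146.3 sabins.

146.3 sabins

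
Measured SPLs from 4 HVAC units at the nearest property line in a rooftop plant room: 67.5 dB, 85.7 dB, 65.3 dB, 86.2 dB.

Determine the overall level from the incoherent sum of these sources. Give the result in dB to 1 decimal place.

89.0 dB

Converting to relative power and adding: 10^(67.5/10) + 10^(85.7/10) + 10^(65.3/10) + 10^(86.2/10) = 7.974e+08.
Combined level = 10 log₁₀(7.974e+08) = 89.0 dB.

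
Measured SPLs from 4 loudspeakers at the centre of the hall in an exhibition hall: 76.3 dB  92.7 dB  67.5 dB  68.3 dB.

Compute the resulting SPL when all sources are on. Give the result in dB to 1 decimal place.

Converting to relative power and adding: 10^(76.3/10) + 10^(92.7/10) + 10^(67.5/10) + 10^(68.3/10) = 1.917e+09.
L_total = 10·log₁₀(1.917e+09) = 92.8 dB.

92.8 dB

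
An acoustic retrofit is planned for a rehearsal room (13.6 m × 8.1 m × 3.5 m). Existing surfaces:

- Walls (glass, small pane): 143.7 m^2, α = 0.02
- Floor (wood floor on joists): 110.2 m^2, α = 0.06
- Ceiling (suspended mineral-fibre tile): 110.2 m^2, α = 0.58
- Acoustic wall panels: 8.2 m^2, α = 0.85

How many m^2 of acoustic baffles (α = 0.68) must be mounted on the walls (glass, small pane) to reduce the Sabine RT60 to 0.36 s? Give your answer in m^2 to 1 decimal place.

A₁ = Σ Sᵢαᵢ = 143.7×0.02 + 110.2×0.06 + 110.2×0.58 + 8.2×0.85 = 80.372 sabins.
Required A₂ = 0.161·385.56/0.36 = 172.431 sabins.
Absorption to add: 172.431 − 80.372 = 92.059 sabins.
Net gain per m^2: Δα = 0.68 − 0.02 = 0.66.
Panel area = 92.059 / 0.66 = 139.5 m^2.

139.5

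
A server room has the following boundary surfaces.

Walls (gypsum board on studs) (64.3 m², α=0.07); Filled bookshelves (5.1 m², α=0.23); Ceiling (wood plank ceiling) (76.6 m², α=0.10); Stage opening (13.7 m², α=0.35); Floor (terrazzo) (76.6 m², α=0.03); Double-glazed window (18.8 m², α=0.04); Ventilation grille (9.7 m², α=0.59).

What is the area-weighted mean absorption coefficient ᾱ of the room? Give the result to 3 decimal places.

0.102

S = Σ Sᵢ = 64.3 + 5.1 + 76.6 + 13.7 + 76.6 + 18.8 + 9.7 = 264.8 m².
Σ(Sᵢαᵢ) = 64.3*0.07 + 5.1*0.23 + 76.6*0.10 + 13.7*0.35 + 76.6*0.03 + 18.8*0.04 + 9.7*0.59 = 26.902.
ᾱ = 26.902 / 264.8 = 0.102.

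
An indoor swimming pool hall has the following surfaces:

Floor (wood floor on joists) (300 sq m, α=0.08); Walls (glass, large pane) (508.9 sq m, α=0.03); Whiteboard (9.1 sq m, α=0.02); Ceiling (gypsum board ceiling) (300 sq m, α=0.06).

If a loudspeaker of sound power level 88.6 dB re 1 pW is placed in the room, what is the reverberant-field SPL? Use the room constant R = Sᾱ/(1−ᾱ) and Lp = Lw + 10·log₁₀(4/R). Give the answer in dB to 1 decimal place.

Σ(Sᵢαᵢ) = 300×0.08 + 508.9×0.03 + 9.1×0.02 + 300×0.06 = 57.449; total area S = 1118.0 sq m.
ᾱ = 57.449/1118.0 = 0.0514; R = Sᾱ/(1−ᾱ) = 57.449/(1−0.0514) = 60.562 sq m.
Lp = 88.6 + 10·log₁₀(4/60.562) = 88.6 + (-11.80) = 76.8 dB.

76.8 dB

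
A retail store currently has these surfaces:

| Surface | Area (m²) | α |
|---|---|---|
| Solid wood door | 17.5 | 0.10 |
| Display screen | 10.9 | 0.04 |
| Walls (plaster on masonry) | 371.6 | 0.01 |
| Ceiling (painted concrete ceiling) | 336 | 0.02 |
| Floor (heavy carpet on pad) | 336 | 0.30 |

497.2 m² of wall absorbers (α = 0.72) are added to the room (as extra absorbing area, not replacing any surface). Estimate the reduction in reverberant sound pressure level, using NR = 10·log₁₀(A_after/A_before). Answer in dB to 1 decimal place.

Equivalent absorption area: A_before = 17.5*0.10 + 10.9*0.04 + 371.6*0.01 + 336*0.02 + 336*0.30 = 113.422 m².
Treatment contributes 497.2·0.72 = 357.984 sabins.
New total A_after = 471.406 sabins.
NR = 10·log₁₀(471.406/113.422) = 6.2 dB.

6.2 dB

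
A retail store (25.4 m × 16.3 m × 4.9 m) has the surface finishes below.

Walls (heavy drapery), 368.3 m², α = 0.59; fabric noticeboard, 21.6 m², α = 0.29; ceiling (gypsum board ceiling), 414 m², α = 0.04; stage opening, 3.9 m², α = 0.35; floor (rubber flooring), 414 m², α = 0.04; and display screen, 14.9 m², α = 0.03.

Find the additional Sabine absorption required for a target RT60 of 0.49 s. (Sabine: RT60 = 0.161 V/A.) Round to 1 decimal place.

Equivalent absorption area: A₁ = 368.3*0.59 + 21.6*0.29 + 414*0.04 + 3.9*0.35 + 414*0.04 + 14.9*0.03 = 258.493 m².
Target A₂ = 0.161·2028.698/0.49 = 666.572 sabins (V = 2028.698 m³).
Shortfall: 666.572 − 258.493 = 408.1 sabins.

408.1 sabins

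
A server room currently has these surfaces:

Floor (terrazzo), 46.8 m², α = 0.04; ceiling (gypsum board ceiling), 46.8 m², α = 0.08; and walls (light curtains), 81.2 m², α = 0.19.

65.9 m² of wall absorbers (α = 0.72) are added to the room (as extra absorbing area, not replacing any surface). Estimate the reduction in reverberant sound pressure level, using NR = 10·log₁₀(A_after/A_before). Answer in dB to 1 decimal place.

Summing Sᵢαᵢ: 1.872 + 3.744 + 15.428 → A_before = 21.044 sabins.
Treatment contributes 65.9·0.72 = 47.448 sabins.
New total A_after = 68.492 sabins.
Reduction = 10 log₁₀(A_after/A_before) = 10 log₁₀(3.2547) = 5.1 dB.

5.1 dB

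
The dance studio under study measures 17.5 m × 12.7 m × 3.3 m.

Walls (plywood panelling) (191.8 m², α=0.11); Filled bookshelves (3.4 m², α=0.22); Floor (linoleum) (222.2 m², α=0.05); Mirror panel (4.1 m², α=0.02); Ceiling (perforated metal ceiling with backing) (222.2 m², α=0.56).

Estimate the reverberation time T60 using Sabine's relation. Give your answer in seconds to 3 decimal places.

0.750 s

Summing Sᵢαᵢ: 21.098 + 0.748 + 11.110 + 0.082 + 124.432 → A = 157.470 sabins.
Volume V = 17.5 × 12.7 × 3.3 = 733.425 m³.
T = 0.161 V/A = 0.161·733.425/157.470 = 0.750 s.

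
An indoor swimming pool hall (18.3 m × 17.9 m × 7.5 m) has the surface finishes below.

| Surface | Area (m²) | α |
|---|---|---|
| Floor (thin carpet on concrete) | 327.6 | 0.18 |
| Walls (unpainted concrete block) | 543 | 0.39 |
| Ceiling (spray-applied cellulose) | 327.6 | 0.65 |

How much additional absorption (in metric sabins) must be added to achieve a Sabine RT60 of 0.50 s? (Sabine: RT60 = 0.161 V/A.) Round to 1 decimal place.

Summing Sᵢαᵢ: 58.968 + 211.770 + 212.940 → A₁ = 483.678 sabins.
For T = 0.50 s, need A₂ = 0.161·V/T = 0.161·2456.775/0.50 = 791.082 sabins.
Shortfall: 791.082 − 483.678 = 307.4 sabins.

307.4 sabins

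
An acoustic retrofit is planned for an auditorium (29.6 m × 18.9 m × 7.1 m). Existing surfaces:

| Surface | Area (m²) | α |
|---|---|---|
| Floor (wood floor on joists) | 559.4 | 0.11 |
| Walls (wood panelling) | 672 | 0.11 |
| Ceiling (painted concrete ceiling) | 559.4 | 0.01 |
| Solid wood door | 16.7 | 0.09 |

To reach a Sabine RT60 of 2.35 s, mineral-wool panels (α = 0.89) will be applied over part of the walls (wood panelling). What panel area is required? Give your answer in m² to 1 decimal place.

166.1

Equivalent absorption area: A₁ = 559.4*0.11 + 672*0.11 + 559.4*0.01 + 16.7*0.09 = 142.551 m².
Required A₂ = 0.161·3972.024/2.35 = 272.126 sabins.
Absorption to add: 272.126 − 142.551 = 129.575 sabins.
Net gain per m²: Δα = 0.89 − 0.11 = 0.78.
Panel area = 129.575 / 0.78 = 166.1 m².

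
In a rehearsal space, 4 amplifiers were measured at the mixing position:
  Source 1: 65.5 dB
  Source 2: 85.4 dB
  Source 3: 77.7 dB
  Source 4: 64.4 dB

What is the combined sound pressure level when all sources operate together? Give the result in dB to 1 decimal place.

86.1 dB

Sum in the linear (power) domain: Σ 10^(Lᵢ/10) = 10^(65.5/10) + 10^(85.4/10) + 10^(77.7/10) + 10^(64.4/10) = 4.119e+08.
L_total = 10·log₁₀(4.119e+08) = 86.1 dB.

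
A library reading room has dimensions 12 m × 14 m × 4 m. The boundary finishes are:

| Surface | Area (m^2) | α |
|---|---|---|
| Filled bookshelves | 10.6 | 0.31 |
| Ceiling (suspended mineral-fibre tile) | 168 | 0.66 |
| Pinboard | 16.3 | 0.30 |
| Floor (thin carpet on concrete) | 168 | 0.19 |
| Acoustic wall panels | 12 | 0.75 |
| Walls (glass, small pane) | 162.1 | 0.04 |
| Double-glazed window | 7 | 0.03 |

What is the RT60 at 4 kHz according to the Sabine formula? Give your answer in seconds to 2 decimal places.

0.65 s

A = Σ Sᵢαᵢ = 10.6·0.31 + 168·0.66 + 16.3·0.30 + 168·0.19 + 12·0.75 + 162.1·0.04 + 7·0.03 = 166.670 sabins.
Room volume: 672 m³.
Sabine: RT60 = 0.161 × 672 / 166.670 = 0.65 s.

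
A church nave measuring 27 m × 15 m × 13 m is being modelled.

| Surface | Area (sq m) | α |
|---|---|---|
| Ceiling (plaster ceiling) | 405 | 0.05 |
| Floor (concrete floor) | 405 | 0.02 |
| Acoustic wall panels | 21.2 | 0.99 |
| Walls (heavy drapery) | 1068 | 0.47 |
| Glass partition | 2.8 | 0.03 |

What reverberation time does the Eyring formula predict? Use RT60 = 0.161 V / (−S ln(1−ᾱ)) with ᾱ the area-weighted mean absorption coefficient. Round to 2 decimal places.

1.30 seconds

Total surface area S = 405 + 405 + 21.2 + 1068 + 2.8 = 1902.0 sq m.
Absorption A = 405·0.05 + 405·0.02 + 21.2·0.99 + 1068·0.47 + 2.8·0.03 = 551.382 sabins.
ᾱ = 551.382 / 1902.0 = 0.2899.
Eyring denominator: −S ln(1−ᾱ) = 651.149.
V = 27 × 15 × 13 = 5265 m³.
T = 0.161·V/[−S·ln(1−ᾱ)] = 0.161·5265/651.149 = 1.30 s.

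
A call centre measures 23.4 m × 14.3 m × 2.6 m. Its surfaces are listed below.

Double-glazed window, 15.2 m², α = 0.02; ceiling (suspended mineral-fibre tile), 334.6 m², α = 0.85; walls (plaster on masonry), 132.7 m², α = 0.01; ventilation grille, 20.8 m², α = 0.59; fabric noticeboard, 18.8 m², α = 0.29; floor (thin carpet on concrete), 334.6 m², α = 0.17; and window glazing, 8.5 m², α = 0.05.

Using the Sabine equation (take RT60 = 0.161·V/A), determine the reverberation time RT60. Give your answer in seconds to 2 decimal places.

0.39 s

Summing Sᵢαᵢ: 0.304 + 284.410 + 1.327 + 12.272 + 5.452 + 56.882 + 0.425 → A = 361.072 sabins.
Room volume: 870.012 m³.
Sabine: RT60 = 0.161 × 870.012 / 361.072 = 0.39 s.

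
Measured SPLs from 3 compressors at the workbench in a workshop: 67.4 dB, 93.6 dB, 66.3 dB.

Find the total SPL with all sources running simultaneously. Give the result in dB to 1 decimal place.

93.6 dB

Converting to relative power and adding: 10^(67.4/10) + 10^(93.6/10) + 10^(66.3/10) = 2.301e+09.
Back to dB: 10·log₁₀ Σ = 93.6 dB.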